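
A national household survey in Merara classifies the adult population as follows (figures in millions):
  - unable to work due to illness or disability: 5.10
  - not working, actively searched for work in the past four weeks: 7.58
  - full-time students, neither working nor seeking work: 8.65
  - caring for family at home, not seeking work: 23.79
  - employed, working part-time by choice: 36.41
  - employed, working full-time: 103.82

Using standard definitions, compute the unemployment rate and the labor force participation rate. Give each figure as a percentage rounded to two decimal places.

Unemployment rate ≈ 5.13%; labor force participation rate ≈ 79.75%.

Employed = 36.41 + 103.82 = 140.23 million.
Unemployed = 7.58 million.
Labor force = 140.23 + 7.58 = 147.81 million.
Not in labor force = 5.10 + 8.65 + 23.79 = 37.54 million (those not working and not actively searching are outside the labor force).
Civilian working-age population = 147.81 + 37.54 = 185.35 million.
Unemployment rate = 7.58 / 147.81 = 5.13%.
Labor force participation rate = 147.81 / 185.35 = 79.75%.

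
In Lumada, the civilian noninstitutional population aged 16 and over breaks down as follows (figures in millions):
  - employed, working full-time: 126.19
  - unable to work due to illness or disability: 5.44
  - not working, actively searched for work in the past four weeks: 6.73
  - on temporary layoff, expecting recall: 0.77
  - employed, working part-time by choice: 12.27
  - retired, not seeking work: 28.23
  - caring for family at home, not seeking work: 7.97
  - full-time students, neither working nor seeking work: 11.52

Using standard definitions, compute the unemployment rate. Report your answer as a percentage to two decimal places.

Unemployment rate ≈ 5.14%.

Employed = 126.19 + 12.27 = 138.46 million.
Unemployed = 6.73 + 0.77 = 7.50 million (jobless and actively searching, or on temporary layoff).
Labor force = 138.46 + 7.50 = 145.96 million.
Unemployment rate = 7.50 / 145.96 = 5.14%.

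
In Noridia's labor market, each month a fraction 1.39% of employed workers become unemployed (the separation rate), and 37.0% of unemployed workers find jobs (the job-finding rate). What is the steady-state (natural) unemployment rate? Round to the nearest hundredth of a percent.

At steady state the flows balance: s·E = f·U, so U/(E+U) = s/(s+f).
u* = 1.39 / (1.39 + 37.0) = 1.39 / 38.39 = 3.62%.

Steady-state unemployment rate ≈ 3.62%.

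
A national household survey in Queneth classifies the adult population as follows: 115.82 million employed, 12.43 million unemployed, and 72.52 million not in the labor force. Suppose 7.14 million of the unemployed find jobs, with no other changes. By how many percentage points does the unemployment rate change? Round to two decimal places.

Initially, labor force = 115.82 + 12.43 = 128.25 million, so u = 12.43/128.25 = 9.69%.
After the change, unemployed falls and employed rises by 7.14; labor force unchanged → E = 122.96, U = 5.29, labor force = 128.25 million.
New unemployment rate = 5.29 / 128.25 = 4.12%.
Change = 4.12% − 9.69% = −5.57 percentage points.

The unemployment rate changes by −5.57 percentage points.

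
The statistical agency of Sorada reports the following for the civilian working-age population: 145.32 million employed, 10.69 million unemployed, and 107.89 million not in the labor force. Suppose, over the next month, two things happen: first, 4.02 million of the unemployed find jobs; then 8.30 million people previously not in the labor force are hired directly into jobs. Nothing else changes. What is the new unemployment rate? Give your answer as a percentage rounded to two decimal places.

Initially, labor force = 145.32 + 10.69 = 156.01 million, so u = 10.69/156.01 = 6.85%.
After the first change, unemployed falls and employed rises by 4.02; labor force unchanged → E = 149.34, U = 6.67, labor force = 156.01 million.
After the second change, employed and labor force both rise by 8.30; unemployed unchanged → E = 157.64, U = 6.67, labor force = 164.31 million.
New unemployment rate = 6.67 / 164.31 = 4.06%.

New unemployment rate ≈ 4.06%.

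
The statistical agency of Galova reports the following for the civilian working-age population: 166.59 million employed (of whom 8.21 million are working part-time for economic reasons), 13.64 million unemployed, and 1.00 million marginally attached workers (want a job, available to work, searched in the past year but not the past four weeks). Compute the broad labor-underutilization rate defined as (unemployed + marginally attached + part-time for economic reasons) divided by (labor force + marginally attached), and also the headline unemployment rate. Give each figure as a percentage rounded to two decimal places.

Labor force = 166.59 + 13.64 = 180.23 million.
Numerator = 13.64 + 1.00 + 8.21 = 22.85 million.
Denominator = 180.23 + 1.00 = 181.23 million.
Broad rate = 22.85 / 181.23 = 12.61%.
Headline unemployment rate = 13.64 / 180.23 = 7.57%.

Broad underutilization rate ≈ 12.61%; headline unemployment rate ≈ 7.57%.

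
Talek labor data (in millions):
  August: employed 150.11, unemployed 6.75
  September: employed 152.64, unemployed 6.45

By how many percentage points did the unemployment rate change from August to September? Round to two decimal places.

August: labor force = 150.11 + 6.75 = 156.86; u = 6.75/156.86 = 4.30%.
September: labor force = 152.64 + 6.45 = 159.09; u = 6.45/159.09 = 4.05%.
Change = 4.05% − 4.30% = −0.25 pp.

The unemployment rate changed by −0.25 percentage points.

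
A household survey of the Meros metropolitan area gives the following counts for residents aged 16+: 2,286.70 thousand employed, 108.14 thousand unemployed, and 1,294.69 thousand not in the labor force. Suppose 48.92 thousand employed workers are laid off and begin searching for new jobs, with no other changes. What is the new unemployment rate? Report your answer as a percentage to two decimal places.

New unemployment rate ≈ 6.56%.

Initially, labor force = 2,286.70 + 108.14 = 2,394.84 thousand, so u = 108.14/2,394.84 = 4.52%.
After the change, employed falls and unemployed rises by 48.92; labor force unchanged → E = 2,237.78, U = 157.06, labor force = 2,394.84 thousand.
New unemployment rate = 157.06 / 2,394.84 = 6.56%.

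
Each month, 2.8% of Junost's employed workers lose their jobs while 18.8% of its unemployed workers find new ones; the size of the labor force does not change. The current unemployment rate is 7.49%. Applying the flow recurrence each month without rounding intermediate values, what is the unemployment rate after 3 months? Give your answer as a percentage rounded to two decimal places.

Unemployment rate after three months ≈ 10.33%.

With a fixed labor force, u_{t+1} = u_t + s·(1−u_t) − f·u_t = u_t·(1−s−f) + s.
Here 1−s−f = 0.784 and s = 0.028.
u_1 = 0.074900 × 0.784 + 0.028 = 0.086722.
u_2 = 0.086722 × 0.784 + 0.028 = 0.095990.
u_3 = 0.095990 × 0.784 + 0.028 = 0.103256.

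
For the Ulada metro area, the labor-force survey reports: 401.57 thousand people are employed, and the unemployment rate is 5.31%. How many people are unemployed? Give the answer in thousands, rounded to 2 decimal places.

Let U be the number unemployed. The labor force is E + U, and U/(E+U) = 0.0531.
So U = 0.0531 × 401.57 / (1 − 0.0531) = 21.3234 / 0.9469 ≈ 22.52 thousand.

About 22.52 thousand are unemployed.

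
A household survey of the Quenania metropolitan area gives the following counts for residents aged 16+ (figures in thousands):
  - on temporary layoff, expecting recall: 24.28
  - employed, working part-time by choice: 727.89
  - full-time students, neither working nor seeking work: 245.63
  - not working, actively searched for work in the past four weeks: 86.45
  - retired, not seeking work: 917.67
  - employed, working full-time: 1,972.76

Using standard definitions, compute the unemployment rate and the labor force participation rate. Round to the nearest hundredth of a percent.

Employed = 727.89 + 1,972.76 = 2,700.65 thousand.
Unemployed = 24.28 + 86.45 = 110.73 thousand (jobless and actively searching, or on temporary layoff).
Labor force = 2,700.65 + 110.73 = 2,811.38 thousand.
Not in labor force = 245.63 + 917.67 = 1,163.30 thousand (those not working and not actively searching are outside the labor force).
Civilian working-age population = 2,811.38 + 1,163.30 = 3,974.68 thousand.
Unemployment rate = 110.73 / 2,811.38 = 3.94%.
Labor force participation rate = 2,811.38 / 3,974.68 = 70.73%.

Unemployment rate ≈ 3.94%; labor force participation rate ≈ 70.73%.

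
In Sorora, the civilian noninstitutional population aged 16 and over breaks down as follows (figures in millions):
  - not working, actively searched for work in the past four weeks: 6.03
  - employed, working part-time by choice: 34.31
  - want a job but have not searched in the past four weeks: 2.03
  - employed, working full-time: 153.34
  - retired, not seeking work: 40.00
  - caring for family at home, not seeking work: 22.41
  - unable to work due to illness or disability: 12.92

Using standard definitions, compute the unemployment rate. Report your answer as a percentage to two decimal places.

Unemployment rate ≈ 3.11%.

Employed = 34.31 + 153.34 = 187.65 million.
Unemployed = 6.03 million.
Labor force = 187.65 + 6.03 = 193.68 million.
Unemployment rate = 6.03 / 193.68 = 3.11%.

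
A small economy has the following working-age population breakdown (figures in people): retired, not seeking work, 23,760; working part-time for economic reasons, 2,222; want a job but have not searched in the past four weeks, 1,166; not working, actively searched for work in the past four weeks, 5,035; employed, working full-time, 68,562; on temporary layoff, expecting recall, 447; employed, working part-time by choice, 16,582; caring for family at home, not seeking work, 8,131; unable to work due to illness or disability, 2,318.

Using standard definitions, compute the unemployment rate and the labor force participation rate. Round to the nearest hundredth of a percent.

Employed = 2,222 + 68,562 + 16,582 = 87,366 (anyone who worked, including part-time for economic reasons, counts as employed).
Unemployed = 5,035 + 447 = 5,482 (jobless and actively searching, or on temporary layoff).
Labor force = 87,366 + 5,482 = 92,848.
Not in labor force = 23,760 + 1,166 + 8,131 + 2,318 = 35,375 (those not working and not actively searching are outside the labor force — including those who want a job but have given up searching).
Civilian working-age population = 92,848 + 35,375 = 128,223.
Unemployment rate = 5,482 / 92,848 = 5.90%.
Labor force participation rate = 92,848 / 128,223 = 72.41%.

Unemployment rate ≈ 5.90%; labor force participation rate ≈ 72.41%.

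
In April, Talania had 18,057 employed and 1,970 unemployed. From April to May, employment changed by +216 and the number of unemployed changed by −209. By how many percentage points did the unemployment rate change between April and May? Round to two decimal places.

April: labor force = 18,057 + 1,970 = 20,027; u = 1,970/20,027 = 9.84%.
May: labor force = 18,273 + 1,761 = 20,034; u = 1,761/20,034 = 8.79%.
Change = 8.79% − 9.84% = −1.05 pp.

The unemployment rate changed by −1.05 percentage points.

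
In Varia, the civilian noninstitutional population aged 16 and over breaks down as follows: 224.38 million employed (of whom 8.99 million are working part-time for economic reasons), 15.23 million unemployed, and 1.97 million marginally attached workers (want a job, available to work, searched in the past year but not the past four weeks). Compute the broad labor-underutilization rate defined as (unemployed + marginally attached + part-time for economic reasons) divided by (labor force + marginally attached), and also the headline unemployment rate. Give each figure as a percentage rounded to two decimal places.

Broad underutilization rate ≈ 10.84%; headline unemployment rate ≈ 6.36%.

Labor force = 224.38 + 15.23 = 239.61 million.
Numerator = 15.23 + 1.97 + 8.99 = 26.19 million.
Denominator = 239.61 + 1.97 = 241.58 million.
Broad rate = 26.19 / 241.58 = 10.84%.
Headline unemployment rate = 15.23 / 239.61 = 6.36%.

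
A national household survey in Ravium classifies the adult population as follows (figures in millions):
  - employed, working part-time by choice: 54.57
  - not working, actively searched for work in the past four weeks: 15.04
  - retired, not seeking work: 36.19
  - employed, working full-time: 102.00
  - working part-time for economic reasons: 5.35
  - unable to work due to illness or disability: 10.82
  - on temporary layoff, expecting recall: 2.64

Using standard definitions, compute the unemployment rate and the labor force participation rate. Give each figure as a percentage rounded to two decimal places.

Employed = 54.57 + 102.00 + 5.35 = 161.92 million (anyone who worked, including part-time for economic reasons, counts as employed).
Unemployed = 15.04 + 2.64 = 17.68 million (jobless and actively searching, or on temporary layoff).
Labor force = 161.92 + 17.68 = 179.60 million.
Not in labor force = 36.19 + 10.82 = 47.01 million (those not working and not actively searching are outside the labor force).
Civilian working-age population = 179.60 + 47.01 = 226.61 million.
Unemployment rate = 17.68 / 179.60 = 9.84%.
Labor force participation rate = 179.60 / 226.61 = 79.26%.

Unemployment rate ≈ 9.84%; labor force participation rate ≈ 79.26%.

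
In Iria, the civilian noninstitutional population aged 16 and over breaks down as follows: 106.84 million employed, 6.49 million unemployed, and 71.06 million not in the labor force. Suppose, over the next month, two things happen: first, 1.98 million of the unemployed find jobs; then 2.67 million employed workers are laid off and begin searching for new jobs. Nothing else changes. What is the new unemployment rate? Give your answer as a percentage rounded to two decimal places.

Initially, labor force = 106.84 + 6.49 = 113.33 million, so u = 6.49/113.33 = 5.73%.
After the first change, unemployed falls and employed rises by 1.98; labor force unchanged → E = 108.82, U = 4.51, labor force = 113.33 million.
After the second change, employed falls and unemployed rises by 2.67; labor force unchanged → E = 106.15, U = 7.18, labor force = 113.33 million.
New unemployment rate = 7.18 / 113.33 = 6.34%.

New unemployment rate ≈ 6.34%.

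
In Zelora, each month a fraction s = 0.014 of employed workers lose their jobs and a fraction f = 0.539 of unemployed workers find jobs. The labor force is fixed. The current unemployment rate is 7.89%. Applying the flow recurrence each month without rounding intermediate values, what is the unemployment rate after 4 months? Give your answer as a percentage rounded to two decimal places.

Unemployment rate after four months ≈ 2.75%.

With a fixed labor force, u_{t+1} = u_t + s·(1−u_t) − f·u_t = u_t·(1−s−f) + s.
Here 1−s−f = 0.447 and s = 0.014.
u_1 = 0.078900 × 0.447 + 0.014 = 0.049268.
u_2 = 0.049268 × 0.447 + 0.014 = 0.036023.
u_3 = 0.036023 × 0.447 + 0.014 = 0.030102.
u_4 = 0.030102 × 0.447 + 0.014 = 0.027456.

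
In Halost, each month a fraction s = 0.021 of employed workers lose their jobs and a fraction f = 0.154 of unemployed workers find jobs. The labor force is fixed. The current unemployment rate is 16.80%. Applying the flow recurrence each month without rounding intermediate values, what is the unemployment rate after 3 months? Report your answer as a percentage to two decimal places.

Unemployment rate after three months ≈ 14.70%.

With a fixed labor force, u_{t+1} = u_t + s·(1−u_t) − f·u_t = u_t·(1−s−f) + s.
Here 1−s−f = 0.825 and s = 0.021.
u_1 = 0.168000 × 0.825 + 0.021 = 0.159600.
u_2 = 0.159600 × 0.825 + 0.021 = 0.152670.
u_3 = 0.152670 × 0.825 + 0.021 = 0.146953.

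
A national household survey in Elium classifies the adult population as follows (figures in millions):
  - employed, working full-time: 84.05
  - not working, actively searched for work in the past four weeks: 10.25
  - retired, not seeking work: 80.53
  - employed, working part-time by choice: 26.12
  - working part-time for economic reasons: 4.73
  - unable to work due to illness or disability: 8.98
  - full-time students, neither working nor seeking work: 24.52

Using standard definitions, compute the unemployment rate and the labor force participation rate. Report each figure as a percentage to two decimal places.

Unemployment rate ≈ 8.19%; labor force participation rate ≈ 52.32%.

Employed = 84.05 + 26.12 + 4.73 = 114.90 million (anyone who worked, including part-time for economic reasons, counts as employed).
Unemployed = 10.25 million.
Labor force = 114.90 + 10.25 = 125.15 million.
Not in labor force = 80.53 + 8.98 + 24.52 = 114.03 million (those not working and not actively searching are outside the labor force).
Civilian working-age population = 125.15 + 114.03 = 239.18 million.
Unemployment rate = 10.25 / 125.15 = 8.19%.
Labor force participation rate = 125.15 / 239.18 = 52.32%.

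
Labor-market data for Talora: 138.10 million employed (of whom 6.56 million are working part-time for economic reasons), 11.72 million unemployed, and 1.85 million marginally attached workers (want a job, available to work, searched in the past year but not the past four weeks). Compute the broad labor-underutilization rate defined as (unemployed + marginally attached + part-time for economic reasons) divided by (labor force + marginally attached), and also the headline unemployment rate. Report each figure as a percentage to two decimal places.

Labor force = 138.10 + 11.72 = 149.82 million.
Numerator = 11.72 + 1.85 + 6.56 = 20.13 million.
Denominator = 149.82 + 1.85 = 151.67 million.
Broad rate = 20.13 / 151.67 = 13.27%.
Headline unemployment rate = 11.72 / 149.82 = 7.82%.

Broad underutilization rate ≈ 13.27%; headline unemployment rate ≈ 7.82%.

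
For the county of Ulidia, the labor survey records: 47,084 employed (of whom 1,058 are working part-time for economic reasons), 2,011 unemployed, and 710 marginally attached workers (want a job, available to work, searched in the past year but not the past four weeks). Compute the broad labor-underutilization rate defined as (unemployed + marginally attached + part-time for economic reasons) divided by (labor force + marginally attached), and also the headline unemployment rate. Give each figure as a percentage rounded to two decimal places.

Labor force = 47,084 + 2,011 = 49,095.
Numerator = 2,011 + 710 + 1,058 = 3,779.
Denominator = 49,095 + 710 = 49,805.
Broad rate = 3,779 / 49,805 = 7.59%.
Headline unemployment rate = 2,011 / 49,095 = 4.10%.

Broad underutilization rate ≈ 7.59%; headline unemployment rate ≈ 4.10%.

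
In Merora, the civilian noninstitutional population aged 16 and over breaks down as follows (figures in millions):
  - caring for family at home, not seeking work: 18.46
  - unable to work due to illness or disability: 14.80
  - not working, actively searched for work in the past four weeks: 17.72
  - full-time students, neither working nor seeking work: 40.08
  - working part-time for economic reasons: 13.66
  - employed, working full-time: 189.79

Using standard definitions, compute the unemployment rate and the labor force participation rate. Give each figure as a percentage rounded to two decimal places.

Unemployment rate ≈ 8.01%; labor force participation rate ≈ 75.10%.

Employed = 13.66 + 189.79 = 203.45 million (anyone who worked, including part-time for economic reasons, counts as employed).
Unemployed = 17.72 million.
Labor force = 203.45 + 17.72 = 221.17 million.
Not in labor force = 18.46 + 14.80 + 40.08 = 73.34 million (those not working and not actively searching are outside the labor force).
Civilian working-age population = 221.17 + 73.34 = 294.51 million.
Unemployment rate = 17.72 / 221.17 = 8.01%.
Labor force participation rate = 221.17 / 294.51 = 75.10%.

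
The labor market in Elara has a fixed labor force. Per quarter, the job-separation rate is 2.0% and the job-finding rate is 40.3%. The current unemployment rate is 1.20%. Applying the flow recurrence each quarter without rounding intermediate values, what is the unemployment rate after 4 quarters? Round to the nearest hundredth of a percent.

With a fixed labor force, u_{t+1} = u_t + s·(1−u_t) − f·u_t = u_t·(1−s−f) + s.
Here 1−s−f = 0.577 and s = 0.020.
u_1 = 0.012000 × 0.577 + 0.020 = 0.026924.
u_2 = 0.026924 × 0.577 + 0.020 = 0.035535.
u_3 = 0.035535 × 0.577 + 0.020 = 0.040504.
u_4 = 0.040504 × 0.577 + 0.020 = 0.043371.

Unemployment rate after four quarters ≈ 4.34%.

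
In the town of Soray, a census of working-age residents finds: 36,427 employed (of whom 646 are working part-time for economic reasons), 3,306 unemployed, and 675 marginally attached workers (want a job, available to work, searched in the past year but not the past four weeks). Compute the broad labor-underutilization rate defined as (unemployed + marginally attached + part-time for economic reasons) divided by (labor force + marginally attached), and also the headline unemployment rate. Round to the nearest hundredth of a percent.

Labor force = 36,427 + 3,306 = 39,733.
Numerator = 3,306 + 675 + 646 = 4,627.
Denominator = 39,733 + 675 = 40,408.
Broad rate = 4,627 / 40,408 = 11.45%.
Headline unemployment rate = 3,306 / 39,733 = 8.32%.

Broad underutilization rate ≈ 11.45%; headline unemployment rate ≈ 8.32%.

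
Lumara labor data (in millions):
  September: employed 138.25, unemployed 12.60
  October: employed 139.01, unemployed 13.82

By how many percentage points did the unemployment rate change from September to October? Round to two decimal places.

The unemployment rate changed by +0.69 percentage points.

September: labor force = 138.25 + 12.60 = 150.85; u = 12.60/150.85 = 8.35%.
October: labor force = 139.01 + 13.82 = 152.83; u = 13.82/152.83 = 9.04%.
Change = 9.04% − 8.35% = +0.69 pp.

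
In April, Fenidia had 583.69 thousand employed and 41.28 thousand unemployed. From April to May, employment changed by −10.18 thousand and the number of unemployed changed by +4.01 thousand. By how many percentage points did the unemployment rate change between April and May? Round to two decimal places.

April: labor force = 583.69 + 41.28 = 624.97; u = 41.28/624.97 = 6.61%.
May: labor force = 573.51 + 45.29 = 618.80; u = 45.29/618.80 = 7.32%.
Change = 7.32% − 6.61% = +0.71 pp.

The unemployment rate changed by +0.71 percentage points.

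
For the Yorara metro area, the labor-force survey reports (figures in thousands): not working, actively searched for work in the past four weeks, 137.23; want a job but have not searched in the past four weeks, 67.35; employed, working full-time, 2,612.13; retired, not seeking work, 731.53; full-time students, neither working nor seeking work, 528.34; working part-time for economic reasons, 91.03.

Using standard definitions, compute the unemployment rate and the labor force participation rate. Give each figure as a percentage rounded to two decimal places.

Employed = 2,612.13 + 91.03 = 2,703.16 thousand (anyone who worked, including part-time for economic reasons, counts as employed).
Unemployed = 137.23 thousand.
Labor force = 2,703.16 + 137.23 = 2,840.39 thousand.
Not in labor force = 67.35 + 731.53 + 528.34 = 1,327.22 thousand (those not working and not actively searching are outside the labor force — including those who want a job but have given up searching).
Civilian working-age population = 2,840.39 + 1,327.22 = 4,167.61 thousand.
Unemployment rate = 137.23 / 2,840.39 = 4.83%.
Labor force participation rate = 2,840.39 / 4,167.61 = 68.15%.

Unemployment rate ≈ 4.83%; labor force participation rate ≈ 68.15%.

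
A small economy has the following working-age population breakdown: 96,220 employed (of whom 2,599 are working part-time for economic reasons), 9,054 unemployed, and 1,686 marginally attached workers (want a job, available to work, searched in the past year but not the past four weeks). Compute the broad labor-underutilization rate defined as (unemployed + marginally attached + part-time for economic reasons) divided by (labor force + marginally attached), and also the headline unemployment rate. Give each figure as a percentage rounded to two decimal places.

Broad underutilization rate ≈ 12.47%; headline unemployment rate ≈ 8.60%.

Labor force = 96,220 + 9,054 = 105,274.
Numerator = 9,054 + 1,686 + 2,599 = 13,339.
Denominator = 105,274 + 1,686 = 106,960.
Broad rate = 13,339 / 106,960 = 12.47%.
Headline unemployment rate = 9,054 / 105,274 = 8.60%.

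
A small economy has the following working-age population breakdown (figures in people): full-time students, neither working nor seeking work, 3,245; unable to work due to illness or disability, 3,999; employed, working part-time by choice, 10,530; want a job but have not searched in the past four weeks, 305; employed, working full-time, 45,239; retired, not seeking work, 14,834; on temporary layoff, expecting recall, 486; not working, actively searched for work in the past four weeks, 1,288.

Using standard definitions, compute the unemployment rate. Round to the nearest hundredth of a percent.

Unemployment rate ≈ 3.08%.

Employed = 10,530 + 45,239 = 55,769.
Unemployed = 486 + 1,288 = 1,774 (jobless and actively searching, or on temporary layoff).
Labor force = 55,769 + 1,774 = 57,543.
Unemployment rate = 1,774 / 57,543 = 3.08%.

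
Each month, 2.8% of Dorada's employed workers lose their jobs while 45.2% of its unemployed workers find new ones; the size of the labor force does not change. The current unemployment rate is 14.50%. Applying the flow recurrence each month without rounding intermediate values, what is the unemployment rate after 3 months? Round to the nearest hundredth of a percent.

Unemployment rate after three months ≈ 7.05%.

With a fixed labor force, u_{t+1} = u_t + s·(1−u_t) − f·u_t = u_t·(1−s−f) + s.
Here 1−s−f = 0.520 and s = 0.028.
u_1 = 0.145000 × 0.520 + 0.028 = 0.103400.
u_2 = 0.103400 × 0.520 + 0.028 = 0.081768.
u_3 = 0.081768 × 0.520 + 0.028 = 0.070519.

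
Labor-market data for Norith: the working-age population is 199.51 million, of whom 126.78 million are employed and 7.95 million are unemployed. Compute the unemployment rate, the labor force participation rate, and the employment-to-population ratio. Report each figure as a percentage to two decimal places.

Labor force = employed + unemployed = 126.78 + 7.95 = 134.73 million.
Unemployment rate = 7.95 / 134.73 = 5.90%.
Labor force participation rate = 134.73 / 199.51 = 67.53%.
Employment-population ratio = 126.78 / 199.51 = 63.55%.

Unemployment rate ≈ 5.90%; labor force participation rate ≈ 67.53%; employment-population ratio ≈ 63.55%.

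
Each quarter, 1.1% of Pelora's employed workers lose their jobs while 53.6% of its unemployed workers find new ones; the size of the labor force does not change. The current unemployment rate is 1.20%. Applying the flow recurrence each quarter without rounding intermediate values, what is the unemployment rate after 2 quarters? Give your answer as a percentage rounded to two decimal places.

Unemployment rate after two quarters ≈ 1.84%.

With a fixed labor force, u_{t+1} = u_t + s·(1−u_t) − f·u_t = u_t·(1−s−f) + s.
Here 1−s−f = 0.453 and s = 0.011.
u_1 = 0.012000 × 0.453 + 0.011 = 0.016436.
u_2 = 0.016436 × 0.453 + 0.011 = 0.018446.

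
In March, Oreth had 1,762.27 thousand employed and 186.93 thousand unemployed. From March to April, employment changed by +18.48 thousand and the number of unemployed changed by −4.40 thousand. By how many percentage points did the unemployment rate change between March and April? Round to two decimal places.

The unemployment rate changed by −0.29 percentage points.

March: labor force = 1,762.27 + 186.93 = 1,949.20; u = 186.93/1,949.20 = 9.59%.
April: labor force = 1,780.75 + 182.53 = 1,963.28; u = 182.53/1,963.28 = 9.30%.
Change = 9.30% − 9.59% = −0.29 pp.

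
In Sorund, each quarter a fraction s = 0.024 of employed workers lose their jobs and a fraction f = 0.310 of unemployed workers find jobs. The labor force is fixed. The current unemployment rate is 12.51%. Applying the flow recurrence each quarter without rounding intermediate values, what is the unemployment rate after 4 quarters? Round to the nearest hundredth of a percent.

Unemployment rate after four quarters ≈ 8.23%.

With a fixed labor force, u_{t+1} = u_t + s·(1−u_t) − f·u_t = u_t·(1−s−f) + s.
Here 1−s−f = 0.666 and s = 0.024.
u_1 = 0.125100 × 0.666 + 0.024 = 0.107317.
u_2 = 0.107317 × 0.666 + 0.024 = 0.095473.
u_3 = 0.095473 × 0.666 + 0.024 = 0.087585.
u_4 = 0.087585 × 0.666 + 0.024 = 0.082332.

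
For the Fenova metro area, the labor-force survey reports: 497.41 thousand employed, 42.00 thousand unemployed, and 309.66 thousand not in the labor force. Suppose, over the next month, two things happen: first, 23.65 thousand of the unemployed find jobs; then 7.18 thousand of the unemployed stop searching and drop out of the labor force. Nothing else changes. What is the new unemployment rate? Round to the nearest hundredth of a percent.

New unemployment rate ≈ 2.10%.

Initially, labor force = 497.41 + 42.00 = 539.41 thousand, so u = 42.00/539.41 = 7.79%.
After the first change, unemployed falls and employed rises by 23.65; labor force unchanged → E = 521.06, U = 18.35, labor force = 539.41 thousand.
After the second change, unemployed and labor force both fall by 7.18 → E = 521.06, U = 11.17, labor force = 532.23 thousand.
New unemployment rate = 11.17 / 532.23 = 2.10%.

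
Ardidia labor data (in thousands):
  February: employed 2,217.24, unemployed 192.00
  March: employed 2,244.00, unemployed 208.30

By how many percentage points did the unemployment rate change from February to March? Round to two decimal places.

The unemployment rate changed by +0.52 percentage points.

February: labor force = 2,217.24 + 192.00 = 2,409.24; u = 192.00/2,409.24 = 7.97%.
March: labor force = 2,244.00 + 208.30 = 2,452.30; u = 208.30/2,452.30 = 8.49%.
Change = 8.49% − 7.97% = +0.52 pp.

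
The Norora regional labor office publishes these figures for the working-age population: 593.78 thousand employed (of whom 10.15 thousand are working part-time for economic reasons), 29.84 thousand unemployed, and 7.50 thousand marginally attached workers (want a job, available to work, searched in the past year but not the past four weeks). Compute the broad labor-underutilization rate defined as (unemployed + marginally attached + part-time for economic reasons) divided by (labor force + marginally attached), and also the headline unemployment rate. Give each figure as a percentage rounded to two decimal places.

Labor force = 593.78 + 29.84 = 623.62 thousand.
Numerator = 29.84 + 7.50 + 10.15 = 47.49 thousand.
Denominator = 623.62 + 7.50 = 631.12 thousand.
Broad rate = 47.49 / 631.12 = 7.52%.
Headline unemployment rate = 29.84 / 623.62 = 4.78%.

Broad underutilization rate ≈ 7.52%; headline unemployment rate ≈ 4.78%.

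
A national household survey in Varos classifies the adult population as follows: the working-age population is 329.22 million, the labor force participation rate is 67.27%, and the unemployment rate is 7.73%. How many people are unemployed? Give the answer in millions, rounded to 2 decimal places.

About 17.12 million are unemployed.

Labor force = 0.6727 × 329.22 = 221.47 million.
Unemployed = 0.0773 × 221.47 ≈ 17.12 million.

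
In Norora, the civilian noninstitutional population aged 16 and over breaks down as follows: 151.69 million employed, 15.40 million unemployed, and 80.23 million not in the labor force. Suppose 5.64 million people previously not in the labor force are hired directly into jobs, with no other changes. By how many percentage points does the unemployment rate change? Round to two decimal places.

Initially, labor force = 151.69 + 15.40 = 167.09 million, so u = 15.40/167.09 = 9.22%.
After the change, employed and labor force both rise by 5.64; unemployed unchanged → E = 157.33, U = 15.40, labor force = 172.73 million.
New unemployment rate = 15.40 / 172.73 = 8.92%.
Change = 8.92% − 9.22% = −0.30 percentage points.

The unemployment rate changes by −0.30 percentage points.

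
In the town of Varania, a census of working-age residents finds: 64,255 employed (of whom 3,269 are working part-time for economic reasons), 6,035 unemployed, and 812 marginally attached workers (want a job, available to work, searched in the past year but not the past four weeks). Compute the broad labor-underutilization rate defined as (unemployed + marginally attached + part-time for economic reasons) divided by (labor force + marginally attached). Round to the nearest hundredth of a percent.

Labor force = 64,255 + 6,035 = 70,290.
Numerator = 6,035 + 812 + 3,269 = 10,116.
Denominator = 70,290 + 812 = 71,102.
Broad rate = 10,116 / 71,102 = 14.23%.

Broad underutilization rate ≈ 14.23%.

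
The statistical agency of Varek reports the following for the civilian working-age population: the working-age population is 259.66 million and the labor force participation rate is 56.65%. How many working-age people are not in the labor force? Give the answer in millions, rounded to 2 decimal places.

Share not in the labor force = 1 − 0.5665 = 0.4335.
Not in labor force = 0.4335 × 259.66 ≈ 112.56 million.

About 112.56 million are not in the labor force.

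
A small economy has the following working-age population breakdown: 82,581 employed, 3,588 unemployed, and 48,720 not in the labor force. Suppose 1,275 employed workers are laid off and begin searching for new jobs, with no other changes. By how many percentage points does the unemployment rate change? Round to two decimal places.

The unemployment rate changes by +1.48 percentage points.

Initially, labor force = 82,581 + 3,588 = 86,169, so u = 3,588/86,169 = 4.16%.
After the change, employed falls and unemployed rises by 1,275; labor force unchanged → E = 81,306, U = 4,863, labor force = 86,169.
New unemployment rate = 4,863 / 86,169 = 5.64%.
Change = 5.64% − 4.16% = +1.48 percentage points.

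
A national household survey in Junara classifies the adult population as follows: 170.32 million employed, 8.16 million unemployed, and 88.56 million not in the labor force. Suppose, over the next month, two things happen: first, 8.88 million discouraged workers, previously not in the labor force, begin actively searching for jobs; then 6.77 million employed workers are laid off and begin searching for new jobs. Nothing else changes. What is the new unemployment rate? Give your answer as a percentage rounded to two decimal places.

New unemployment rate ≈ 12.71%.

Initially, labor force = 170.32 + 8.16 = 178.48 million, so u = 8.16/178.48 = 4.57%.
After the first change, unemployed and labor force both rise by 8.88 → E = 170.32, U = 17.04, labor force = 187.36 million.
After the second change, employed falls and unemployed rises by 6.77; labor force unchanged → E = 163.55, U = 23.81, labor force = 187.36 million.
New unemployment rate = 23.81 / 187.36 = 12.71%.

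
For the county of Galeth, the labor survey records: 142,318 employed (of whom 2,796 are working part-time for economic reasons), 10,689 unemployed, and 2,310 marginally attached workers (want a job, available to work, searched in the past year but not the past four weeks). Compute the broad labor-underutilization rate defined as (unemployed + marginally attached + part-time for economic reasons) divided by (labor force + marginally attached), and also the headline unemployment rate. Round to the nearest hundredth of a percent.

Broad underutilization rate ≈ 10.17%; headline unemployment rate ≈ 6.99%.

Labor force = 142,318 + 10,689 = 153,007.
Numerator = 10,689 + 2,310 + 2,796 = 15,795.
Denominator = 153,007 + 2,310 = 155,317.
Broad rate = 15,795 / 155,317 = 10.17%.
Headline unemployment rate = 10,689 / 153,007 = 6.99%.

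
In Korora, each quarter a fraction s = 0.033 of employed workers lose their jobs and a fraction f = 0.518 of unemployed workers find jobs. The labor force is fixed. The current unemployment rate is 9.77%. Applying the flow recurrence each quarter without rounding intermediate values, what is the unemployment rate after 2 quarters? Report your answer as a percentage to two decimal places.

Unemployment rate after two quarters ≈ 6.75%.

With a fixed labor force, u_{t+1} = u_t + s·(1−u_t) − f·u_t = u_t·(1−s−f) + s.
Here 1−s−f = 0.449 and s = 0.033.
u_1 = 0.097700 × 0.449 + 0.033 = 0.076867.
u_2 = 0.076867 × 0.449 + 0.033 = 0.067513.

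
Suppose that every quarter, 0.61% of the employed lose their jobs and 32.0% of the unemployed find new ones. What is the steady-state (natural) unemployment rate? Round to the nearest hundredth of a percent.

At steady state the flows balance: s·E = f·U, so U/(E+U) = s/(s+f).
u* = 0.61 / (0.61 + 32.0) = 0.61 / 32.61 = 1.87%.

Steady-state unemployment rate ≈ 1.87%.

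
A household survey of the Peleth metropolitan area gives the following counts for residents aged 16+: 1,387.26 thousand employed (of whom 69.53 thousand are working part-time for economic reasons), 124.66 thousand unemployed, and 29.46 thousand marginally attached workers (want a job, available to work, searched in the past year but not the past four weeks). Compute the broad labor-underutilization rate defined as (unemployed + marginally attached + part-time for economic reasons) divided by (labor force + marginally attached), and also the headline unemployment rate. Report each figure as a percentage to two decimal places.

Labor force = 1,387.26 + 124.66 = 1,511.92 thousand.
Numerator = 124.66 + 29.46 + 69.53 = 223.65 thousand.
Denominator = 1,511.92 + 29.46 = 1,541.38 thousand.
Broad rate = 223.65 / 1,541.38 = 14.51%.
Headline unemployment rate = 124.66 / 1,511.92 = 8.25%.

Broad underutilization rate ≈ 14.51%; headline unemployment rate ≈ 8.25%.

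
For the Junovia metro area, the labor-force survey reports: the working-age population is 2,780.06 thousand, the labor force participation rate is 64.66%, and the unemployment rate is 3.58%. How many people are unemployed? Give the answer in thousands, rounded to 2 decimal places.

Labor force = 0.6466 × 2,780.06 = 1,797.59 thousand.
Unemployed = 0.0358 × 1,797.59 ≈ 64.35 thousand.

About 64.35 thousand are unemployed.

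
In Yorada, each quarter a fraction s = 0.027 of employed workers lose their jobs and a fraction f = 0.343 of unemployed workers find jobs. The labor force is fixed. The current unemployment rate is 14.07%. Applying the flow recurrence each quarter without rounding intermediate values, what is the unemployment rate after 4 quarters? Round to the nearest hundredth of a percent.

With a fixed labor force, u_{t+1} = u_t + s·(1−u_t) − f·u_t = u_t·(1−s−f) + s.
Here 1−s−f = 0.630 and s = 0.027.
u_1 = 0.140700 × 0.630 + 0.027 = 0.115641.
u_2 = 0.115641 × 0.630 + 0.027 = 0.099854.
u_3 = 0.099854 × 0.630 + 0.027 = 0.089908.
u_4 = 0.089908 × 0.630 + 0.027 = 0.083642.

Unemployment rate after four quarters ≈ 8.36%.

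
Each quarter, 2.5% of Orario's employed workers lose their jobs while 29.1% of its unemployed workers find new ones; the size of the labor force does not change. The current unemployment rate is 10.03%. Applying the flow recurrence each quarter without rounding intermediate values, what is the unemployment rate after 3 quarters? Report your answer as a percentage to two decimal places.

With a fixed labor force, u_{t+1} = u_t + s·(1−u_t) − f·u_t = u_t·(1−s−f) + s.
Here 1−s−f = 0.684 and s = 0.025.
u_1 = 0.100300 × 0.684 + 0.025 = 0.093605.
u_2 = 0.093605 × 0.684 + 0.025 = 0.089026.
u_3 = 0.089026 × 0.684 + 0.025 = 0.085894.

Unemployment rate after three quarters ≈ 8.59%.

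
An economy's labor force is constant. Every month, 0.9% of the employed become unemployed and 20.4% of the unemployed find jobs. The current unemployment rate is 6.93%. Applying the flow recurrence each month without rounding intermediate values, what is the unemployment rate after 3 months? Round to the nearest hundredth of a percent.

Unemployment rate after three months ≈ 5.54%.

With a fixed labor force, u_{t+1} = u_t + s·(1−u_t) − f·u_t = u_t·(1−s−f) + s.
Here 1−s−f = 0.787 and s = 0.009.
u_1 = 0.069300 × 0.787 + 0.009 = 0.063539.
u_2 = 0.063539 × 0.787 + 0.009 = 0.059005.
u_3 = 0.059005 × 0.787 + 0.009 = 0.055437.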